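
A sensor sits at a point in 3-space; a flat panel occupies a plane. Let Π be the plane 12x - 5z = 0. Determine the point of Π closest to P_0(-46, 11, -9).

n = (12, 0, -5), |n|² = 169, and n·P_0 − 0 = -507.
t = -507/169 = -3, so the foot is P_0 − t·n = (-46, 11, -9) − (-3)·(12, 0, -5) = (-10, 11, -24).

(-10, 11, -24)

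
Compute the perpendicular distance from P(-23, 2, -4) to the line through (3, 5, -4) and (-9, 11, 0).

2√61

A direction vector is d = (-12, 6, 4).
AP = (-26, -3, 0); AP·d = 294, |AP|² = 685, |d|² = 196.
distance² = |AP|² − (AP·d)²/|d|² = 685 − 86436/196 = 244, so the distance is 2√61.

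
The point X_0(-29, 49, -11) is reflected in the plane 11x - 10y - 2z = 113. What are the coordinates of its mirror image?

(59, -31, -27)

n = (11, -10, -2), |n|² = 225, n·X_0 − 113 = -900, so t = -900/225 = -4.
Foot F = X_0 − (-4)·n = (15, 9, -19); the reflection is 2F − X_0 = (59, -31, -27).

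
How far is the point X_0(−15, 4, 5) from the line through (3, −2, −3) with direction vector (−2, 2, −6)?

Direction vector d = (−2, 2, −6).
AP = (−18, 6, 8), and AP × d = (−52, −124, −24).
|AP × d|² = 18656 and |d|² = 44, so the distance is √(18656/44) = √424 = 2√106.

2√106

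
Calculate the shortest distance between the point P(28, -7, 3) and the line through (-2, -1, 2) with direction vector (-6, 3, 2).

3√17

Direction vector d = (-6, 3, 2).
AP = (30, -6, 1), and AP × d = (-15, -66, 54).
|AP × d|² = 7497 and |d|² = 49, so the distance is √(7497/49) = √153 = 3√17.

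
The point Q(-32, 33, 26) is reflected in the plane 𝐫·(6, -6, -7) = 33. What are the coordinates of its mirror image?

n = (6, -6, -7), |n|² = 121, n·Q − 33 = -605, so t = -605/121 = -5.
Foot F = Q − (-5)·n = (-2, 3, -9); the reflection is 2F − Q = (28, -27, -44).

(28, -27, -44)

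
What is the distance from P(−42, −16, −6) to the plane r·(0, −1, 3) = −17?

Normal vector n = (0, −1, 3), and n·(−42, −16, −6) − (−17) = 15.
|n| = √(0 + 1 + 9) = √10, so the distance is |15|/√10 = 3√10/2.

3√10/2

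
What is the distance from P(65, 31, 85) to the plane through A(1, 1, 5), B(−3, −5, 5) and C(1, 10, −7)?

24√61/61

AB = (−4, −6, 0) and AC = (0, 9, −12), so a normal is n = AB × AC = (72, −48, −36).
d = |72·65 + (-48)·31 + (-36)·85 − (-156)| / √(5184 + 2304 + 1296) = |288| / (12√61) = 24√61/61.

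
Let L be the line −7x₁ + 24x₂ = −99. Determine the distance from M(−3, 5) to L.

48/5

The normal to the line is n = (−7, 24) with |n| = 25.
|n·M − (-99)| = |141 − (-99)| = 240, so the distance is 240/25 = 48/5.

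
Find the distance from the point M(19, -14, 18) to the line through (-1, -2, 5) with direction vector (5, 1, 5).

Direction vector d = (5, 1, 5).
AP = (20, -12, 13), and AP × d = (-73, -35, 80).
|AP × d|² = 12954 and |d|² = 51, so the distance is √(12954/51) = √254.

√254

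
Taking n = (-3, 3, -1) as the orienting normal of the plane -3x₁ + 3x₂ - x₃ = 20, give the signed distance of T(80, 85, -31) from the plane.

n·T − 20 = 26.
|n| = √19, so the signed distance is 26/√19.

26/√19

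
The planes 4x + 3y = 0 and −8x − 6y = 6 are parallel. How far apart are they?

Divide the second equation by -2 to match normals: 4x + 3y = -3.
With common normal n = (4, 3, 0) (|n| = 5), the distance is |0 − (-3)|/|n| = 3/5.

3/5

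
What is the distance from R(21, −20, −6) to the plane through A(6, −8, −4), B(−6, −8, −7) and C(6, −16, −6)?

AB = (−12, 0, −3) and AC = (0, −8, −2), so a normal is n = AB × AC = (−24, −24, 96).
n = (−24, −24, 96); n·P − (-336) = -264; |n| = 72√2; distance = 264/(72√2) = 11√2/6.

11/(3√2)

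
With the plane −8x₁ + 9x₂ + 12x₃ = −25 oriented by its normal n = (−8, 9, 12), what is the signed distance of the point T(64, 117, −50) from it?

n·T − (-25) = -34.
|n| = 17, so the signed distance is -34/17 = -2.

-2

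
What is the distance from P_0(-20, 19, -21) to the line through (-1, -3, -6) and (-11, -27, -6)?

√901

A direction vector is d = (-10, -24, 0).
AP = (-19, 22, -15); AP·d = -338, |AP|² = 1070, |d|² = 676.
distance² = |AP|² − (AP·d)²/|d|² = 1070 − 114244/676 = 901, so the distance is √901.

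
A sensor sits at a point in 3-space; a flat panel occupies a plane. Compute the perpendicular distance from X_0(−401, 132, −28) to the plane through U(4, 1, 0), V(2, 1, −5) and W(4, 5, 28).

UV = (−2, 0, −5) and UW = (0, 4, 28), so a normal is n = UV × UW = (20, 56, −8).
d = |20·(-401) + 56·132 + (-8)·(-28) − 136| / √(400 + 3136 + 64) = |-540| / 60 = 9.

9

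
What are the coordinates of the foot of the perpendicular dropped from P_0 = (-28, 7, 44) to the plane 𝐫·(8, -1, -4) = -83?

(4, 3, 28)

The perpendicular from P_0 has direction n = (8, -1, -4): r = (-28, 7, 44) + λ(8, -1, -4).
Substitute into the plane: n·(P_0 + λn) = -83 gives -407 + 81λ = -83, so λ = 4.
Foot = (-28, 7, 44) + 4·(8, -1, -4) = (4, 3, 28).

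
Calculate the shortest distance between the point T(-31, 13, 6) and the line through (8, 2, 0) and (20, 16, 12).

3√173

A direction vector is d = (12, 14, 12).
AP = (-39, 11, 6), and AP × d = (48, 540, -678).
|AP × d|² = 753588 and |d|² = 484, so the distance is √(753588/484) = √1557 = 3√173.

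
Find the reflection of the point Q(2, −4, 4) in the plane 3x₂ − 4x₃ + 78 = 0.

n = (0, 3, −4), |n|² = 25, n·Q − (-78) = 50, so t = 50/25 = 2.
Foot F = Q − 2·n = (2, −10, 12); the reflection is 2F − Q = (2, −16, 20).

(2, -16, 20)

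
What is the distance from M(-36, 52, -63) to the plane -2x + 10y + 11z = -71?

2

Normal vector n = (-2, 10, 11), and n·(-36, 52, -63) - (-71) = -30.
|n| = √(4 + 100 + 121) = 15, so the distance is |-30|/15 = 2.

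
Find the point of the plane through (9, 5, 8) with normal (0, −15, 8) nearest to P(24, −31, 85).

n = (0, −15, 8), |n|² = 289, and n·P − (-11) = 1156.
t = 1156/289 = 4, so the foot is P − t·n = (24, −31, 85) − 4·(0, −15, 8) = (24, 29, 53).

(24, 29, 53)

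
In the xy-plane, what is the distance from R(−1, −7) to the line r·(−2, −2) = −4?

5√2

d = |(-2)·(-1) + (-2)·(-7) − (-4)| / √(4 + 4) = |20|/(2√2) = 5√2.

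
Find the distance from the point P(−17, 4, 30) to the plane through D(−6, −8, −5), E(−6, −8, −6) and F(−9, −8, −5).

12

DE = (0, 0, −1) and DF = (−3, 0, 0), so a normal is n = DE × DF = (0, 3, 0).
Then n·(−17, 4, 30) − (−24) = 36.
|n| = √(0 + 9 + 0) = 3, so the distance is |36|/3 = 12.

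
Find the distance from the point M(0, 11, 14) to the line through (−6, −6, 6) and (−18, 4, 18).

A direction vector is d = (−12, 10, 12).
AP = (6, 17, 8), and AP × d = (124, −168, 264).
|AP × d|² = 113296 and |d|² = 388, so the distance is √(113296/388) = √292 = 2√73.

2√73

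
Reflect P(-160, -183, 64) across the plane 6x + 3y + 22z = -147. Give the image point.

(-3704/23, -4221/23, 1384/23)

With n = (6, 3, 22), the signed offset is (n·P − (-147))/|n|² = 46/529 = 2/23.
P' = P − 2t·n = (-160, -183, 64) − (4/23)·(6, 3, 22) = (-3704/23, -4221/23, 1384/23).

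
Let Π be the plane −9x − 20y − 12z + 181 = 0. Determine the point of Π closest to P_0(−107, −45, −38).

(-71, 35, 10)

n = (−9, −20, −12), |n|² = 625, and n·P_0 − (-181) = 2500.
t = 2500/625 = 4, so the foot is P_0 − t·n = (−107, −45, −38) − 4·(−9, −20, −12) = (−71, 35, 10).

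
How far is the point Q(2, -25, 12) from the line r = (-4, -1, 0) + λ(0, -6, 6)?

6√3

Direction vector d = (0, -6, 6).
AP = (6, -24, 12); AP·d = 216, |AP|² = 756, |d|² = 72.
distance² = |AP|² − (AP·d)²/|d|² = 756 − 46656/72 = 108, so the distance is 6√3.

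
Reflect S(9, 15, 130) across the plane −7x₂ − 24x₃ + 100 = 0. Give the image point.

With n = (0, −7, −24), the signed offset is (n·S − (-100))/|n|² = -3125/625 = -5.
S' = S − 2t·n = (9, 15, 130) − (-10)·(0, −7, −24) = (9, −55, −110).

(9, -55, -110)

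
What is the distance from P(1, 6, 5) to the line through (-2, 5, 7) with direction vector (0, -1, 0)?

√13

Direction vector d = (0, -1, 0).
AP = (3, 1, -2); AP·d = -1, |AP|² = 14, |d|² = 1.
distance² = |AP|² − (AP·d)²/|d|² = 14 − 1/1 = 13, so the distance is √13.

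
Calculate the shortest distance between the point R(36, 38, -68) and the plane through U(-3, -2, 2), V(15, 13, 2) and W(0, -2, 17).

25√62/62

UV = (18, 15, 0) and UW = (3, 0, 15), so a normal is n = UV × UW = (225, -270, -45).
Then n·(36, 38, -68) - (-225) = 1125.
|n| = √(50625 + 72900 + 2025) = 45√62, so the distance is |1125|/(45√62) = 25/√62.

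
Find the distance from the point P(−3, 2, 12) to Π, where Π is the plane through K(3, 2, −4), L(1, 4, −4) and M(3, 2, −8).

KL = (−2, 2, 0) and KM = (0, 0, −4), so a normal is n = KL × KM = (−8, −8, 0).
Then n·(−3, 2, 12) − (−40) = 48.
|n| = √(64 + 64 + 0) = 8√2, so the distance is |48|/(8√2) = 3√2.

3√2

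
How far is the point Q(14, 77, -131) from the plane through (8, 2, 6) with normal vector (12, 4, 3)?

The plane has equation n·(r − (8, 2, 6)) = 0, i.e. n·r = 122.
d = |12·14 + 4·77 + 3·(-131) − 122| / √(144 + 16 + 9) = |-39| / 13 = 3.

3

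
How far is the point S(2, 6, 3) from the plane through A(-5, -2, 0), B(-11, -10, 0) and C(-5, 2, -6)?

AB = (-6, -8, 0) and AC = (0, 4, -6), so a normal is n = AB × AC = (48, -36, -24).
Then n·(2, 6, 3) - (-168) = -24.
|n| = √(2304 + 1296 + 576) = 12√29, so the distance is |-24|/(12√29) = 2√29/29.

2/√29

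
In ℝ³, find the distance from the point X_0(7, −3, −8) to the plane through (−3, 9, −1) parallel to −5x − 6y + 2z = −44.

8/√65

Parallel planes share the normal n = (−5, −6, 2); since (−3, 9, −1) lies on the plane, its equation is −5x − 6y + 2z = -41.
n = (−5, −6, 2); n·P − (-41) = 8; |n| = √65; distance = 8/√65 = 8√65/65.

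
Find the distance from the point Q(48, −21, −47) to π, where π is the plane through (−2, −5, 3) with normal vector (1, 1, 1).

16√3/3

The plane has equation n·(r − (−2, −5, 3)) = 0, i.e. n·r = -4.
Then n·(48, −21, −47) − (−4) = −16.
|n| = √(1 + 1 + 1) = √3, so the distance is |-16|/√3 = 16/√3.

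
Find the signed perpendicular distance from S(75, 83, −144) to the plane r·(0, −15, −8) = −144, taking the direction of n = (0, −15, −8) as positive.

3

n·S − (-144) = 51.
|n| = 17, so the signed distance is 51/17 = 3.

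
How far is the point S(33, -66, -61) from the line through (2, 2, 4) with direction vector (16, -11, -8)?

9√34

Direction vector d = (16, -11, -8).
AP = (31, -68, -65), and AP × d = (-171, -792, 747).
|AP × d|² = 1214514 and |d|² = 441, so the distance is √(1214514/441) = √2754 = 9√34.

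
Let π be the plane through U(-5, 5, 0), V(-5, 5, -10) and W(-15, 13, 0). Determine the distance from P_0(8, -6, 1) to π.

3√41/41

UV = (0, 0, -10) and UW = (-10, 8, 0), so a normal is n = UV × UW = (80, 100, 0).
d = |80·8 + 100·(-6) − 100| / √(6400 + 10000 + 0) = |-60| / (20√41) = 3/√41.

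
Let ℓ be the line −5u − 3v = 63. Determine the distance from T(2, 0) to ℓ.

73√34/34

The normal to the line is n = (−5, −3) with |n| = √34.
|n·T − 63| = |-10 − 63| = 73, so the distance is 73/√34 = 73√34/34.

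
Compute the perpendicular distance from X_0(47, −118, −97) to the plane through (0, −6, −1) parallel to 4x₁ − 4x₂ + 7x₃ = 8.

Parallel planes share the normal n = (4, −4, 7); since (0, −6, −1) lies on the plane, its equation is 4x₁ − 4x₂ + 7x₃ = 17.
d = |4·47 + (-4)·(-118) + 7·(-97) − 17| / √(16 + 16 + 49) = |-36| / 9 = 4.

4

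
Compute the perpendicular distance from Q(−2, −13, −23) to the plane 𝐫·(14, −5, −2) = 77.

2/5

n = (14, −5, −2); n·P − 77 = 6; |n| = 15; distance = 6/15 = 2/5.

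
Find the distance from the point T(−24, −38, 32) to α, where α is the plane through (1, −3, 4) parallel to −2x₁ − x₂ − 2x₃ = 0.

29/3

Parallel planes share the normal n = (−2, −1, −2); since (1, −3, 4) lies on the plane, its equation is −2x₁ − x₂ − 2x₃ = -7.
Then n·(−24, −38, 32) − (−7) = 29.
|n| = √(4 + 1 + 4) = 3, so the distance is |29|/3 = 29/3.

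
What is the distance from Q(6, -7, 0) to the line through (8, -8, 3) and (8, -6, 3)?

√13

A direction vector is d = (0, 2, 0).
AP = (-2, 1, -3), and AP × d = (6, 0, -4).
|AP × d|² = 52 and |d|² = 4, so the distance is √(52/4) = √13.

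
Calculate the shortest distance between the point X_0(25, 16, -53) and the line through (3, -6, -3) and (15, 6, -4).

A direction vector is d = (12, 12, -1).
AP = (22, 22, -50); AP·d = 578, |AP|² = 3468, |d|² = 289.
distance² = |AP|² − (AP·d)²/|d|² = 3468 − 334084/289 = 2312, so the distance is 34√2.

34√2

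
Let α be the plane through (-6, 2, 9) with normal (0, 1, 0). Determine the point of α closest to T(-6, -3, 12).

n = (0, 1, 0), |n|² = 1, and n·T − 2 = -5.
t = -5/1 = -5, so the foot is T − t·n = (-6, -3, 12) − (-5)·(0, 1, 0) = (-6, 2, 12).

(-6, 2, 12)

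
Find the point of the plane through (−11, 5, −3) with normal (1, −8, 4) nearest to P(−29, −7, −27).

(-259/9, -79/9, -235/9)

The perpendicular from P has direction n = (1, −8, 4): r = (−29, −7, −27) + t(1, −8, 4).
Substitute into the plane: n·(P + tn) = -63 gives -81 + 81t = -63, so t = 2/9.
Foot = (−29, −7, −27) + (2/9)·(1, −8, 4) = (−259/9, −79/9, −235/9).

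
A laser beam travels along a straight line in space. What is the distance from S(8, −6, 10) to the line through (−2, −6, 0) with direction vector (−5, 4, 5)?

Direction vector d = (−5, 4, 5).
AP = (10, 0, 10); AP·d = 0, |AP|² = 200, |d|² = 66.
distance² = |AP|² − (AP·d)²/|d|² = 200 − 0/66 = 200, so the distance is 10√2.

10√2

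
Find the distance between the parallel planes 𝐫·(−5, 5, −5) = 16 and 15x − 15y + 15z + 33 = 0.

√3/3

Divide the second equation by -3 to match normals: −5x + 5y − 5z = 11.
With common normal n = (−5, 5, −5) (|n| = 5√3), the distance is |16 − 11|/|n| = 5/(5√3) = 1/√3.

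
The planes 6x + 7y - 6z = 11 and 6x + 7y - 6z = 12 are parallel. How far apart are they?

Both planes have normal n = (6, 7, -6), |n| = 11. Any point on the first plane is at distance |12 − 11|/|n| = 1/11 from the second.

1/11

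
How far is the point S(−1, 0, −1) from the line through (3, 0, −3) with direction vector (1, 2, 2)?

2√5

Direction vector d = (1, 2, 2).
AP = (−4, 0, 2); AP·d = 0, |AP|² = 20, |d|² = 9.
distance² = |AP|² − (AP·d)²/|d|² = 20 − 0/9 = 20, so the distance is 2√5.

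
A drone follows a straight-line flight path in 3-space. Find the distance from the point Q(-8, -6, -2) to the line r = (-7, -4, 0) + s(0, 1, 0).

√5

Direction vector d = (0, 1, 0).
AP = (-1, -2, -2); AP·d = -2, |AP|² = 9, |d|² = 1.
distance² = |AP|² − (AP·d)²/|d|² = 9 − 4/1 = 5, so the distance is √5.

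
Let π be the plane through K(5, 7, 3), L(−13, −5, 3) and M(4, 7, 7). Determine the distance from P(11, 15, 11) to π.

KL = (−18, −12, 0) and KM = (−1, 0, 4), so a normal is n = KL × KM = (−48, 72, −12).
Then n·(11, 15, 11) − 228 = 192.
|n| = √(2304 + 5184 + 144) = 12√53, so the distance is |192|/(12√53) = 16√53/53.

16/√53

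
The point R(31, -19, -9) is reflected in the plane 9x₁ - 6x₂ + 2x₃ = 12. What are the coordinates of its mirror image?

n = (9, -6, 2), |n|² = 121, n·R − 12 = 363, so t = 363/121 = 3.
Foot F = R − 3·n = (4, -1, -15); the reflection is 2F − R = (-23, 17, -21).

(-23, 17, -21)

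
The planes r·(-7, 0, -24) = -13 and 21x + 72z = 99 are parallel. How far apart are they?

4/5

Divide the second equation by -3 to match normals: -7x - 24z = -33.
With common normal n = (-7, 0, -24) (|n| = 25), the distance is |(-13) − (-33)|/|n| = 20/25 = 4/5.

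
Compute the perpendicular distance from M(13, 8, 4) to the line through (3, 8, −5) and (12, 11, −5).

√91

A direction vector is d = (9, 3, 0).
AP = (10, 0, 9); AP·d = 90, |AP|² = 181, |d|² = 90.
distance² = |AP|² − (AP·d)²/|d|² = 181 − 8100/90 = 91, so the distance is √91.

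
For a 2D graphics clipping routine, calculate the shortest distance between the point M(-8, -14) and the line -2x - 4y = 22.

5√5

d = |(-2)·(-8) + (-4)·(-14) − 22| / √(4 + 16) = |50|/(2√5) = 5√5.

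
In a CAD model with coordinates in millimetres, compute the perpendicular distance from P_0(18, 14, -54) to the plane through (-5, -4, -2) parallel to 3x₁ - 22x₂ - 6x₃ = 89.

Parallel planes share the normal n = (3, -22, -6); since (-5, -4, -2) lies on the plane, its equation is 3x₁ - 22x₂ - 6x₃ = 85.
n = (3, -22, -6); n·P − 85 = -15; |n| = 23; distance = 15/23.

15/23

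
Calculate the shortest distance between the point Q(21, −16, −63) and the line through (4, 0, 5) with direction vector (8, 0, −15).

√545

Direction vector d = (8, 0, −15).
AP = (17, −16, −68); AP·d = 1156, |AP|² = 5169, |d|² = 289.
distance² = |AP|² − (AP·d)²/|d|² = 5169 − 1336336/289 = 545, so the distance is √545.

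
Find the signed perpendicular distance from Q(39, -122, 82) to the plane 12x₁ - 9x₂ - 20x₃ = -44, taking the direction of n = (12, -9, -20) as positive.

-6/5

n·Q − (-44) = -30.
|n| = 25, so the signed distance is -30/25 = -6/5.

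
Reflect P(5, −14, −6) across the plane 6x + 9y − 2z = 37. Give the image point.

(17, 4, -10)

With n = (6, 9, −2), the signed offset is (n·P − 37)/|n|² = -121/121 = -1.
P' = P − 2t·n = (5, −14, −6) − (-2)·(6, 9, −2) = (17, 4, −10).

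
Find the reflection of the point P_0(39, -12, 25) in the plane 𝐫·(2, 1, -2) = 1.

(97/3, -46/3, 95/3)

n = (2, 1, -2), |n|² = 9, n·P_0 − 1 = 15, so t = 15/9 = 5/3.
Foot F = P_0 − (5/3)·n = (107/3, -41/3, 85/3); the reflection is 2F − P_0 = (97/3, -46/3, 95/3).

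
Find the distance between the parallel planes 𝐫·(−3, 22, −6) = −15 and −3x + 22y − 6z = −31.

16/23

With common normal n = (−3, 22, −6) (|n| = 23), the distance is |(-15) − (-31)|/|n| = 16/23.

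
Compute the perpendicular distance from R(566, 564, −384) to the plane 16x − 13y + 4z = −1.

Normal vector n = (16, −13, 4), and n·(566, 564, −384) − (−1) = 189.
|n| = √(256 + 169 + 16) = 21, so the distance is |189|/21 = 9.

9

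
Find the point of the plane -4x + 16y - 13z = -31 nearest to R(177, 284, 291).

n = (-4, 16, -13), |n|² = 441, and n·R − (-31) = 84.
t = 84/441 = 4/21, so the foot is R − t·n = (177, 284, 291) − (4/21)·(-4, 16, -13) = (3733/21, 5900/21, 6163/21).

(3733/21, 5900/21, 6163/21)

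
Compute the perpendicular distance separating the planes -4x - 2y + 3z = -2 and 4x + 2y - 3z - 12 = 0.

10/√29

Divide the second equation by -1 to match normals: -4x - 2y + 3z = -12.
With common normal n = (-4, -2, 3) (|n| = √29), the distance is |(-2) − (-12)|/|n| = 10/√29 = 10√29/29.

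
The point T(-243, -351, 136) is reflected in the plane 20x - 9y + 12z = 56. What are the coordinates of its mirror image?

n = (20, -9, 12), |n|² = 625, n·T − 56 = -125, so t = -125/625 = -1/5.
Foot F = T − (-1/5)·n = (-239, -1764/5, 692/5); the reflection is 2F − T = (-235, -1773/5, 704/5).

(-235, -1773/5, 704/5)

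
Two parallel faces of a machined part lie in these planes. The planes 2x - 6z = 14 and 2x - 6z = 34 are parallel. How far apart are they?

With common normal n = (2, 0, -6) (|n| = 2√10), the distance is |14 − 34|/|n| = 20/(2√10) = √10.

√10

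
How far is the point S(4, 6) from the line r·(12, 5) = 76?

The normal to the line is n = (12, 5) with |n| = 13.
|n·S − 76| = |78 − 76| = 2, so the distance is 2/13.

2/13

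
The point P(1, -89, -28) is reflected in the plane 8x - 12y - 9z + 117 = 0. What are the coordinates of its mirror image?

n = (8, -12, -9), |n|² = 289, n·P − (-117) = 1445, so t = 1445/289 = 5.
Foot F = P − 5·n = (-39, -29, 17); the reflection is 2F − P = (-79, 31, 62).

(-79, 31, 62)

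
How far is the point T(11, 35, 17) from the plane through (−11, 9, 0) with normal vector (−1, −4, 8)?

10/9

The plane has equation n·(r − (−11, 9, 0)) = 0, i.e. n·r = -25.
d = |(-1)·11 + (-4)·35 + 8·17 − (-25)| / √(1 + 16 + 64) = |10| / 9 = 10/9.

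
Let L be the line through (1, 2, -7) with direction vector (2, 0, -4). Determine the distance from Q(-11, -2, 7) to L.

Direction vector d = (2, 0, -4).
AP = (-12, -4, 14), and AP × d = (16, -20, 8).
|AP × d|² = 720 and |d|² = 20, so the distance is √(720/20) = √36 = 6.

6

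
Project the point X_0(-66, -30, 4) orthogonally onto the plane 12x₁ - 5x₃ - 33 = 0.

n = (12, 0, -5), |n|² = 169, and n·X_0 − 33 = -845.
t = -845/169 = -5, so the foot is X_0 − t·n = (-66, -30, 4) − (-5)·(12, 0, -5) = (-6, -30, -21).

(-6, -30, -21)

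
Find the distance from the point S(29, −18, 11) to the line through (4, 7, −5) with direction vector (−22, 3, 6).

Direction vector d = (−22, 3, 6).
AP = (25, −25, 16); AP·d = -529, |AP|² = 1506, |d|² = 529.
distance² = |AP|² − (AP·d)²/|d|² = 1506 − 279841/529 = 977, so the distance is √977.

√977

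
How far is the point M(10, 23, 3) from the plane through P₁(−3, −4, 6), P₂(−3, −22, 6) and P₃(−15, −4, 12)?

7√5/5

P₁P₂ = (0, −18, 0) and P₁P₃ = (−12, 0, 6), so a normal is n = P₁P₂ × P₁P₃ = (−108, 0, −216).
n = (−108, 0, −216); n·P − (-972) = -756; |n| = 108√5; distance = 756/(108√5) = 7√5/5.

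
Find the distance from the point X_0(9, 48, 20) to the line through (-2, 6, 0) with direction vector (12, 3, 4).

√1609

Direction vector d = (12, 3, 4).
AP = (11, 42, 20); AP·d = 338, |AP|² = 2285, |d|² = 169.
distance² = |AP|² − (AP·d)²/|d|² = 2285 − 114244/169 = 1609, so the distance is √1609.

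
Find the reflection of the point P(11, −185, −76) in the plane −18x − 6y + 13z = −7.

n = (−18, −6, 13), |n|² = 529, n·P − (-7) = -69, so t = -69/529 = -3/23.
Foot F = P − (-3/23)·n = (199/23, −4273/23, −1709/23); the reflection is 2F − P = (145/23, −4291/23, −1670/23).

(145/23, -4291/23, -1670/23)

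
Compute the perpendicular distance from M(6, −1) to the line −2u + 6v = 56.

37/√10

d = |(-2)·6 + 6·(-1) − 56| / √(4 + 36) = |-74|/(2√10) = 37/√10.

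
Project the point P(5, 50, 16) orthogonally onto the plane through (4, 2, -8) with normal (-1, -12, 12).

(4, 38, 28)

n = (-1, -12, 12), |n|² = 289, and n·P − (-124) = -289.
t = -289/289 = -1, so the foot is P − t·n = (5, 50, 16) − (-1)·(-1, -12, 12) = (4, 38, 28).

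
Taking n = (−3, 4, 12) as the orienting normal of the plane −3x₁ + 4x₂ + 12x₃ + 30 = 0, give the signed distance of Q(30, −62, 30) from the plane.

n·Q − (-30) = 52.
|n| = 13, so the signed distance is 52/13 = 4.

4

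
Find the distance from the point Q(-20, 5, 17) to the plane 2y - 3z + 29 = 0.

Normal vector n = (0, 2, -3), and n·(-20, 5, 17) - (-29) = -12.
|n| = √(0 + 4 + 9) = √13, so the distance is |-12|/√13 = 12/√13.

12√13/13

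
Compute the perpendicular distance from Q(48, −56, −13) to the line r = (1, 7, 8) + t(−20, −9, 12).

9√74

Direction vector d = (−20, −9, 12).
AP = (47, −63, −21), and AP × d = (−945, −144, −1683).
|AP × d|² = 3746250 and |d|² = 625, so the distance is √(3746250/625) = √5994 = 9√74.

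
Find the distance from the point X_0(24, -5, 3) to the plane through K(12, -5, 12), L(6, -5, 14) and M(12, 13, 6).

KL = (-6, 0, 2) and KM = (0, 18, -6), so a normal is n = KL × KM = (-36, -36, -108).
Then n·(24, -5, 3) - (-1548) = 540.
|n| = √(1296 + 1296 + 11664) = 36√11, so the distance is |540|/(36√11) = 15√11/11.

15/√11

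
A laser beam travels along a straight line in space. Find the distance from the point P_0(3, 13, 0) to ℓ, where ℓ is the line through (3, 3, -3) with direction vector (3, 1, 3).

3√10

Direction vector d = (3, 1, 3).
AP = (0, 10, 3), and AP × d = (27, 9, -30).
|AP × d|² = 1710 and |d|² = 19, so the distance is √(1710/19) = √90 = 3√10.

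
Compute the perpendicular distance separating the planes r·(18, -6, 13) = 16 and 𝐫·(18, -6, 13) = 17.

Both planes have normal n = (18, -6, 13), |n| = 23. Any point on the first plane is at distance |17 − 16|/|n| = 1/23 from the second.

1/23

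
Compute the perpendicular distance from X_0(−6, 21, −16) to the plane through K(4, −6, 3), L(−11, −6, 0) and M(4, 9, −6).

KL = (−15, 0, −3) and KM = (0, 15, −9), so a normal is n = KL × KM = (45, −135, −225).
Then n·(−6, 21, −16) − 315 = 180.
|n| = √(2025 + 18225 + 50625) = 45√35, so the distance is |180|/(45√35) = 4√35/35.

4√35/35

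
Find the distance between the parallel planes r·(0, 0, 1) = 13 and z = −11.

24

With common normal n = (0, 0, 1) (|n| = 1), the distance is |13 − (-11)|/|n| = 24/1 = 24.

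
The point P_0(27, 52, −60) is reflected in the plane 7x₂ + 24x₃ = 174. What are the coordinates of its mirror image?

(27, 80, 36)

With n = (0, 7, 24), the signed offset is (n·P_0 − 174)/|n|² = -1250/625 = -2.
P_0' = P_0 − 2t·n = (27, 52, −60) − (-4)·(0, 7, 24) = (27, 80, 36).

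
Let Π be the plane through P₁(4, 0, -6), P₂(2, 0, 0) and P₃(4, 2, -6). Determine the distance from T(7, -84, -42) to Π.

27√10/10

P₁P₂ = (-2, 0, 6) and P₁P₃ = (0, 2, 0), so a normal is n = P₁P₂ × P₁P₃ = (-12, 0, -4).
Then n·(7, -84, -42) - (-24) = 108.
|n| = √(144 + 0 + 16) = 4√10, so the distance is |108|/(4√10) = 27/√10.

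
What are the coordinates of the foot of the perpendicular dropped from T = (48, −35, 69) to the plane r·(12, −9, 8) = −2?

(-12, 10, 29)

The perpendicular from T has direction n = (12, −9, 8): r = (48, −35, 69) + λ(12, −9, 8).
Substitute into the plane: n·(T + λn) = -2 gives 1443 + 289λ = -2, so λ = -5.
Foot = (48, −35, 69) + (-5)·(12, −9, 8) = (−12, 10, 29).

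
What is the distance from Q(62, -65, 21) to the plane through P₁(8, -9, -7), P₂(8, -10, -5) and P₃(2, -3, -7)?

8

P₁P₂ = (0, -1, 2) and P₁P₃ = (-6, 6, 0), so a normal is n = P₁P₂ × P₁P₃ = (-12, -12, -6).
Then n·(62, -65, 21) - 54 = -144.
|n| = √(144 + 144 + 36) = 18, so the distance is |-144|/18 = 8.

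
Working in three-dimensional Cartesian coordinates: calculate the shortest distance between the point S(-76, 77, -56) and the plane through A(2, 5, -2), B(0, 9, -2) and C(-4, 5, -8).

8

AB = (-2, 4, 0) and AC = (-6, 0, -6), so a normal is n = AB × AC = (-24, -12, 24).
Then n·(-76, 77, -56) - (-156) = -288.
|n| = √(576 + 144 + 576) = 36, so the distance is |-288|/36 = 8.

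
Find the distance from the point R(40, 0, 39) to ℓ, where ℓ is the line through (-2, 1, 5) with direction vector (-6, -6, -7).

Direction vector d = (-6, -6, -7).
AP = (42, -1, 34), and AP × d = (211, 90, -258).
|AP × d|² = 119185 and |d|² = 121, so the distance is √(119185/121) = √985.

√985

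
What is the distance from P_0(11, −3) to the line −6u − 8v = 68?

The normal to the line is n = (−6, −8) with |n| = 10.
|n·P_0 − 68| = |-42 − 68| = 110, so the distance is 110/10 = 11.

11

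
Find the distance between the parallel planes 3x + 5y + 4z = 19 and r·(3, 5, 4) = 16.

Both planes have normal n = (3, 5, 4), |n| = 5√2. Any point on the first plane is at distance |16 − 19|/|n| = 3/(5√2) = 3√2/10 from the second.

3√2/10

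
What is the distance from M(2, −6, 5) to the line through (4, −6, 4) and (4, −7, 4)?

A direction vector is d = (0, −1, 0).
AP = (−2, 0, 1); AP·d = 0, |AP|² = 5, |d|² = 1.
distance² = |AP|² − (AP·d)²/|d|² = 5 − 0/1 = 5, so the distance is √5.

√5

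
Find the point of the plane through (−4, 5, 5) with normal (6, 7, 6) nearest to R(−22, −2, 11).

The perpendicular from R has direction n = (6, 7, 6): r = (−22, −2, 11) + t(6, 7, 6).
Substitute into the plane: n·(R + tn) = 41 gives -80 + 121t = 41, so t = 1.
Foot = (−22, −2, 11) + 1·(6, 7, 6) = (−16, 5, 17).

(-16, 5, 17)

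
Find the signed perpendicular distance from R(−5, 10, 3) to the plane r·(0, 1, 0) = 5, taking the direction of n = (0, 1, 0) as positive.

5

n·R − 5 = 5.
|n| = 1, so the signed distance is 5/1 = 5.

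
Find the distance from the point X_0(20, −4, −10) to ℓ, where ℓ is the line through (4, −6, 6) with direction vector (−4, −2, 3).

2√13

Direction vector d = (−4, −2, 3).
AP = (16, 2, −16), and AP × d = (−26, 16, −24).
|AP × d|² = 1508 and |d|² = 29, so the distance is √(1508/29) = √52 = 2√13.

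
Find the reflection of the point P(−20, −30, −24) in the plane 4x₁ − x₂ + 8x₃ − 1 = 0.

n = (4, −1, 8), |n|² = 81, n·P − 1 = -243, so t = -243/81 = -3.
Foot F = P − (-3)·n = (−8, −33, 0); the reflection is 2F − P = (4, −36, 24).

(4, -36, 24)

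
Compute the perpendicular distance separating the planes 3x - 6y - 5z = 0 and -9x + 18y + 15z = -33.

Divide the second equation by -3 to match normals: 3x - 6y - 5z = 11.
Both planes have normal n = (3, -6, -5), |n| = √70. Any point on the first plane is at distance |11 − 0|/|n| = 11/√70 = 11√70/70 from the second.

11/√70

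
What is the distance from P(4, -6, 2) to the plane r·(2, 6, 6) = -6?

Normal vector n = (2, 6, 6), and n·(4, -6, 2) - (-6) = -10.
|n| = √(4 + 36 + 36) = 2√19, so the distance is |-10|/(2√19) = 5√19/19.

5/√19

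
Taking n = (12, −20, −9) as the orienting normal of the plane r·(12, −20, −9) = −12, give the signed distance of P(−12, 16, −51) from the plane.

n·P − (-12) = 7.
|n| = 25, so the signed distance is 7/25.

7/25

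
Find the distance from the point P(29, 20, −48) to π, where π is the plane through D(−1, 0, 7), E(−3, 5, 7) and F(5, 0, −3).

DE = (−2, 5, 0) and DF = (6, 0, −10), so a normal is n = DE × DF = (−50, −20, −30).
d = |(-50)·29 + (-20)·20 + (-30)·(-48) − (-160)| / √(2500 + 400 + 900) = |-250| / (10√38) = 25√38/38.

25√38/38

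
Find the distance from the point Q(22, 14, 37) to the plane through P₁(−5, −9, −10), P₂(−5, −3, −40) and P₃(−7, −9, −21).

P₁P₂ = (0, 6, −30) and P₁P₃ = (−2, 0, −11), so a normal is n = P₁P₂ × P₁P₃ = (−66, 60, 12).
Then n·(22, 14, 37) − (−330) = 162.
|n| = √(4356 + 3600 + 144) = 90, so the distance is |162|/90 = 9/5.

9/5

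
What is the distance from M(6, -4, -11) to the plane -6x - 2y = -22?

3/√10

Normal vector n = (-6, -2, 0), and n·(6, -4, -11) - (-22) = -6.
|n| = √(36 + 4 + 0) = 2√10, so the distance is |-6|/(2√10) = 3/√10.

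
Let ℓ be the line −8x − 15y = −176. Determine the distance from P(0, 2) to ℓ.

The normal to the line is n = (−8, −15) with |n| = 17.
|n·P − (-176)| = |-30 − (-176)| = 146, so the distance is 146/17.

146/17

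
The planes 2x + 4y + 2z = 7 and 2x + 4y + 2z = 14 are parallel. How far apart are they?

Both planes have normal n = (2, 4, 2), |n| = 2√6. Any point on the first plane is at distance |14 − 7|/|n| = 7/(2√6) from the second.

7/(2√6)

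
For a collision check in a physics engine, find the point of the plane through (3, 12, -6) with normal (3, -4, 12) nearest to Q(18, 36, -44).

(27, 24, -8)

The perpendicular from Q has direction n = (3, -4, 12): r = (18, 36, -44) + t(3, -4, 12).
Substitute into the plane: n·(Q + tn) = -111 gives -618 + 169t = -111, so t = 3.
Foot = (18, 36, -44) + 3·(3, -4, 12) = (27, 24, -8).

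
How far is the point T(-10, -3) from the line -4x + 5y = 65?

40/√41

The normal to the line is n = (-4, 5) with |n| = √41.
|n·T − 65| = |25 − 65| = 40, so the distance is 40/√41.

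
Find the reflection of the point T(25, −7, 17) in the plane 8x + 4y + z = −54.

n = (8, 4, 1), |n|² = 81, n·T − (-54) = 243, so t = 243/81 = 3.
Foot F = T − 3·n = (1, −19, 14); the reflection is 2F − T = (−23, −31, 11).

(-23, -31, 11)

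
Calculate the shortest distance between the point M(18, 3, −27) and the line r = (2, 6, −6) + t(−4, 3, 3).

Direction vector d = (−4, 3, 3).
AP = (16, −3, −21), and AP × d = (54, 36, 36).
|AP × d|² = 5508 and |d|² = 34, so the distance is √(5508/34) = √162 = 9√2.

9√2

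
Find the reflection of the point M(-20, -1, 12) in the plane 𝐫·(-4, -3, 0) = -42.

With n = (-4, -3, 0), the signed offset is (n·M − (-42))/|n|² = 125/25 = 5.
M' = M − 2t·n = (-20, -1, 12) − 10·(-4, -3, 0) = (20, 29, 12).

(20, 29, 12)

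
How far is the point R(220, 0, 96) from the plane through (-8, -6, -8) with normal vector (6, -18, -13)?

4

The plane has equation n·(r − (-8, -6, -8)) = 0, i.e. n·r = 164.
Then n·(220, 0, 96) - 164 = -92.
|n| = √(36 + 324 + 169) = 23, so the distance is |-92|/23 = 4.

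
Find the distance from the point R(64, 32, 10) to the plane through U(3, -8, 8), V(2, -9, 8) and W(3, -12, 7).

UV = (-1, -1, 0) and UW = (0, -4, -1), so a normal is n = UV × UW = (1, -1, 4).
d = |1·64 + (-1)·32 + 4·10 − 43| / √(1 + 1 + 16) = |29| / (3√2) = 29/(3√2).

29√2/6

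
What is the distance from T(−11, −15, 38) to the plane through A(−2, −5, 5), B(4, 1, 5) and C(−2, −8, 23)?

AB = (6, 6, 0) and AC = (0, −3, 18), so a normal is n = AB × AC = (108, −108, −18).
Then n·(−11, −15, 38) − 234 = −486.
|n| = √(11664 + 11664 + 324) = 18√73, so the distance is |-486|/(18√73) = 27√73/73.

27√73/73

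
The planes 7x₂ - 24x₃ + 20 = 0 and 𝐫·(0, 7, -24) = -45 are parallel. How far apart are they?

With common normal n = (0, 7, -24) (|n| = 25), the distance is |(-20) − (-45)|/|n| = 25/25 = 1.

1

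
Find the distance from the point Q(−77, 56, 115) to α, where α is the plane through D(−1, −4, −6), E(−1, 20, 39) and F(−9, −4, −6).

DE = (0, 24, 45) and DF = (−8, 0, 0), so a normal is n = DE × DF = (0, −360, 192).
n = (0, −360, 192); n·P − 288 = 1632; |n| = 408; distance = 1632/408 = 4.

4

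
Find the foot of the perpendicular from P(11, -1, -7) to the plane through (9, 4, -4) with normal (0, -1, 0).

(11, 4, -7)

The perpendicular from P has direction n = (0, -1, 0): r = (11, -1, -7) + μ(0, -1, 0).
Substitute into the plane: n·(P + μn) = -4 gives 1 + 1μ = -4, so μ = -5.
Foot = (11, -1, -7) + (-5)·(0, -1, 0) = (11, 4, -7).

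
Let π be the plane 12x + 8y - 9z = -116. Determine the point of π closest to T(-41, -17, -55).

The perpendicular from T has direction n = (12, 8, -9): r = (-41, -17, -55) + t(12, 8, -9).
Substitute into the plane: n·(T + tn) = -116 gives -133 + 289t = -116, so t = 1/17.
Foot = (-41, -17, -55) + (1/17)·(12, 8, -9) = (-685/17, -281/17, -944/17).

(-685/17, -281/17, -944/17)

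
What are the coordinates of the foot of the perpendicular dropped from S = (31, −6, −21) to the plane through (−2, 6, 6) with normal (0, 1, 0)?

n = (0, 1, 0), |n|² = 1, and n·S − 6 = -12.
t = -12/1 = -12, so the foot is S − t·n = (31, −6, −21) − (-12)·(0, 1, 0) = (31, 6, −21).

(31, 6, -21)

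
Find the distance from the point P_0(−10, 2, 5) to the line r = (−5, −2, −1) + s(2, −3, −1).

Direction vector d = (2, −3, −1).
AP = (−5, 4, 6), and AP × d = (14, 7, 7).
|AP × d|² = 294 and |d|² = 14, so the distance is √(294/14) = √21.

√21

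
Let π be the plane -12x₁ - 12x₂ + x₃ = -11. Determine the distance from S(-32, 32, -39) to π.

28/17

Normal vector n = (-12, -12, 1), and n·(-32, 32, -39) - (-11) = -28.
|n| = √(144 + 144 + 1) = 17, so the distance is |-28|/17 = 28/17.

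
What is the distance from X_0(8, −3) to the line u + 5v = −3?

2√26/13

d = |1·8 + 5·(-3) − (-3)| / √(1 + 25) = |-4|/√26 = 2√26/13.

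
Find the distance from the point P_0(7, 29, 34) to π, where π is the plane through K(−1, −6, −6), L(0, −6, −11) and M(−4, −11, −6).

5√35/7

KL = (1, 0, −5) and KM = (−3, −5, 0), so a normal is n = KL × KM = (−25, 15, −5).
Then n·(7, 29, 34) − (−35) = 125.
|n| = √(625 + 225 + 25) = 5√35, so the distance is |125|/(5√35) = 5√35/7.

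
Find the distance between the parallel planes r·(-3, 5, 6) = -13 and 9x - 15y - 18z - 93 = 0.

18/√70

Divide the second equation by -3 to match normals: -3x + 5y + 6z = -31.
Both planes have normal n = (-3, 5, 6), |n| = √70. Any point on the first plane is at distance |(-31) − (-13)|/|n| = 18/√70 from the second.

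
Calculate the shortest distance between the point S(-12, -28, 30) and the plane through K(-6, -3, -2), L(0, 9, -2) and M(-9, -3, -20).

7√46/46

KL = (6, 12, 0) and KM = (-3, 0, -18), so a normal is n = KL × KM = (-216, 108, 36).
n = (-216, 108, 36); n·P − 900 = -252; |n| = 36√46; distance = 252/(36√46) = 7/√46.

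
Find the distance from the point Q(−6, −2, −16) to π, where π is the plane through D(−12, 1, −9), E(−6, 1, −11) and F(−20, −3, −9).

DE = (6, 0, −2) and DF = (−8, −4, 0), so a normal is n = DE × DF = (−8, 16, −24).
n = (−8, 16, −24); n·P − 328 = 72; |n| = 8√14; distance = 72/(8√14) = 9√14/14.

9/√14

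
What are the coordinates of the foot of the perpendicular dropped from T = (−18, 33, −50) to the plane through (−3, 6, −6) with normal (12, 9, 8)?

(-6, 42, -42)

n = (12, 9, 8), |n|² = 289, and n·T − (-30) = -289.
t = -289/289 = -1, so the foot is T − t·n = (−18, 33, −50) − (-1)·(12, 9, 8) = (−6, 42, −42).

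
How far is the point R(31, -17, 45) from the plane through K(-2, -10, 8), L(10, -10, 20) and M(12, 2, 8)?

25/11

KL = (12, 0, 12) and KM = (14, 12, 0), so a normal is n = KL × KM = (-144, 168, 144).
n = (-144, 168, 144); n·P − (-240) = -600; |n| = 264; distance = 600/264 = 25/11.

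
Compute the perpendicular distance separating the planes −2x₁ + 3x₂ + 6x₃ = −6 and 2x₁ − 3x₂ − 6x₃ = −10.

Divide the second equation by -1 to match normals: −2x₁ + 3x₂ + 6x₃ = 10.
Both planes have normal n = (−2, 3, 6), |n| = 7. Any point on the first plane is at distance |10 − (-6)|/|n| = 16/7 from the second.

16/7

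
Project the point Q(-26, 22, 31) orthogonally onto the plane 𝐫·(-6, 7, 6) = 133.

The perpendicular from Q has direction n = (-6, 7, 6): r = (-26, 22, 31) + μ(-6, 7, 6).
Substitute into the plane: n·(Q + μn) = 133 gives 496 + 121μ = 133, so μ = -3.
Foot = (-26, 22, 31) + (-3)·(-6, 7, 6) = (-8, 1, 13).

(-8, 1, 13)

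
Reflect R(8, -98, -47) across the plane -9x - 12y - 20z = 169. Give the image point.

With n = (-9, -12, -20), the signed offset is (n·R − 169)/|n|² = 1875/625 = 3.
R' = R − 2t·n = (8, -98, -47) − 6·(-9, -12, -20) = (62, -26, 73).

(62, -26, 73)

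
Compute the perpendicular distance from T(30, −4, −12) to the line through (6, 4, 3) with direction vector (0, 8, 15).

Direction vector d = (0, 8, 15).
AP = (24, −8, −15), and AP × d = (0, −360, 192).
|AP × d|² = 166464 and |d|² = 289, so the distance is √(166464/289) = √576 = 24.

24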